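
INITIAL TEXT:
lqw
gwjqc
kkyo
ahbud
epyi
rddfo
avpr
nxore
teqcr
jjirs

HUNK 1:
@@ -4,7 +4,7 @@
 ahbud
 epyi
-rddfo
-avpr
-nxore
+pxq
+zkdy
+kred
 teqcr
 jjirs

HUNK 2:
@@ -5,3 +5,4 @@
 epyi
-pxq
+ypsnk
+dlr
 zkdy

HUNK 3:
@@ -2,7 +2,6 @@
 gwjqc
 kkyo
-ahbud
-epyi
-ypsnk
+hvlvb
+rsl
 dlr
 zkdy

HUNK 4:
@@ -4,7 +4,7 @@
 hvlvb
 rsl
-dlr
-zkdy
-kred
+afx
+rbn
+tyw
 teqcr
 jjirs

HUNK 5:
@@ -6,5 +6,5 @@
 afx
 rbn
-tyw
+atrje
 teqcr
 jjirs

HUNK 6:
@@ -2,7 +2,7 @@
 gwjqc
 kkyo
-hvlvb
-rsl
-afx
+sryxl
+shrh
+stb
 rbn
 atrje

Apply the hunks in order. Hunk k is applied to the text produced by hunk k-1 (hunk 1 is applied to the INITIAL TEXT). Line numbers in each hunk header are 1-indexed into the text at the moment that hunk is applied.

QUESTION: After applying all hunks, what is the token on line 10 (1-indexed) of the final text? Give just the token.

Hunk 1: at line 4 remove [rddfo,avpr,nxore] add [pxq,zkdy,kred] -> 10 lines: lqw gwjqc kkyo ahbud epyi pxq zkdy kred teqcr jjirs
Hunk 2: at line 5 remove [pxq] add [ypsnk,dlr] -> 11 lines: lqw gwjqc kkyo ahbud epyi ypsnk dlr zkdy kred teqcr jjirs
Hunk 3: at line 2 remove [ahbud,epyi,ypsnk] add [hvlvb,rsl] -> 10 lines: lqw gwjqc kkyo hvlvb rsl dlr zkdy kred teqcr jjirs
Hunk 4: at line 4 remove [dlr,zkdy,kred] add [afx,rbn,tyw] -> 10 lines: lqw gwjqc kkyo hvlvb rsl afx rbn tyw teqcr jjirs
Hunk 5: at line 6 remove [tyw] add [atrje] -> 10 lines: lqw gwjqc kkyo hvlvb rsl afx rbn atrje teqcr jjirs
Hunk 6: at line 2 remove [hvlvb,rsl,afx] add [sryxl,shrh,stb] -> 10 lines: lqw gwjqc kkyo sryxl shrh stb rbn atrje teqcr jjirs
Final line 10: jjirs

Answer: jjirs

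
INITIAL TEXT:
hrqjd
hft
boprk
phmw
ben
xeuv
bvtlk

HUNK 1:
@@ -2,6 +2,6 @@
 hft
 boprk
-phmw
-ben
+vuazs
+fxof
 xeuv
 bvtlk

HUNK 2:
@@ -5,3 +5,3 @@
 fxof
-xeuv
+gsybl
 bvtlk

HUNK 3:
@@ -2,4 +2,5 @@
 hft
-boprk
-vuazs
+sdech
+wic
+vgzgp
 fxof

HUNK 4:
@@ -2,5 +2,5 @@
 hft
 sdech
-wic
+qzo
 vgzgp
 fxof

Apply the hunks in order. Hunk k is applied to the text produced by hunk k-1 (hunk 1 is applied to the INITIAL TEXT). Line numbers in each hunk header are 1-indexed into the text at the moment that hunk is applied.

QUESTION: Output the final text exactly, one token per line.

Answer: hrqjd
hft
sdech
qzo
vgzgp
fxof
gsybl
bvtlk

Derivation:
Hunk 1: at line 2 remove [phmw,ben] add [vuazs,fxof] -> 7 lines: hrqjd hft boprk vuazs fxof xeuv bvtlk
Hunk 2: at line 5 remove [xeuv] add [gsybl] -> 7 lines: hrqjd hft boprk vuazs fxof gsybl bvtlk
Hunk 3: at line 2 remove [boprk,vuazs] add [sdech,wic,vgzgp] -> 8 lines: hrqjd hft sdech wic vgzgp fxof gsybl bvtlk
Hunk 4: at line 2 remove [wic] add [qzo] -> 8 lines: hrqjd hft sdech qzo vgzgp fxof gsybl bvtlk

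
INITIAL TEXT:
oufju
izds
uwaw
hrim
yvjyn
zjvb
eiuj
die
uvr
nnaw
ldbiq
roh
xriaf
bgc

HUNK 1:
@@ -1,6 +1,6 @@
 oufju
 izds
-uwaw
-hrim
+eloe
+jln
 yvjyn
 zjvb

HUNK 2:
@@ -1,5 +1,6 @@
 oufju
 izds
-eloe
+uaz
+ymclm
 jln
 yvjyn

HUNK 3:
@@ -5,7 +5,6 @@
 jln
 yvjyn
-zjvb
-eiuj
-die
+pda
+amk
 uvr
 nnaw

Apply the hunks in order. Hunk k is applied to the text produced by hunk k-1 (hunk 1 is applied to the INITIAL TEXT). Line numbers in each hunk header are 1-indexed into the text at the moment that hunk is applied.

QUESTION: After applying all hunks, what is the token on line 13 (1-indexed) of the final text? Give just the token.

Answer: xriaf

Derivation:
Hunk 1: at line 1 remove [uwaw,hrim] add [eloe,jln] -> 14 lines: oufju izds eloe jln yvjyn zjvb eiuj die uvr nnaw ldbiq roh xriaf bgc
Hunk 2: at line 1 remove [eloe] add [uaz,ymclm] -> 15 lines: oufju izds uaz ymclm jln yvjyn zjvb eiuj die uvr nnaw ldbiq roh xriaf bgc
Hunk 3: at line 5 remove [zjvb,eiuj,die] add [pda,amk] -> 14 lines: oufju izds uaz ymclm jln yvjyn pda amk uvr nnaw ldbiq roh xriaf bgc
Final line 13: xriaf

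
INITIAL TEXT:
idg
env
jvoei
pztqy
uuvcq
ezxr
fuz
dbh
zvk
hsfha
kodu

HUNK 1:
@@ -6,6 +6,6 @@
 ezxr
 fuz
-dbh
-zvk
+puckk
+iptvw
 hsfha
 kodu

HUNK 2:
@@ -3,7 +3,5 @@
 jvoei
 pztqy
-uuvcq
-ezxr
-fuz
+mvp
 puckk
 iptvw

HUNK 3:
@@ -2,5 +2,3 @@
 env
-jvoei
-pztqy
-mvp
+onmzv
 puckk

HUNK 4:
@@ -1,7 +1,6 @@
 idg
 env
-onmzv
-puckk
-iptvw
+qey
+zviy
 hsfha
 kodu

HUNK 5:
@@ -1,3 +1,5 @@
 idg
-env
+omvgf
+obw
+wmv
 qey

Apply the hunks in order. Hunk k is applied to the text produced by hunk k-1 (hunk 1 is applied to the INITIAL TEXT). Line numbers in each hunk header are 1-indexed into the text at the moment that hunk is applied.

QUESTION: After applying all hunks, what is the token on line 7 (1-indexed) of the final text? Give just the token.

Answer: hsfha

Derivation:
Hunk 1: at line 6 remove [dbh,zvk] add [puckk,iptvw] -> 11 lines: idg env jvoei pztqy uuvcq ezxr fuz puckk iptvw hsfha kodu
Hunk 2: at line 3 remove [uuvcq,ezxr,fuz] add [mvp] -> 9 lines: idg env jvoei pztqy mvp puckk iptvw hsfha kodu
Hunk 3: at line 2 remove [jvoei,pztqy,mvp] add [onmzv] -> 7 lines: idg env onmzv puckk iptvw hsfha kodu
Hunk 4: at line 1 remove [onmzv,puckk,iptvw] add [qey,zviy] -> 6 lines: idg env qey zviy hsfha kodu
Hunk 5: at line 1 remove [env] add [omvgf,obw,wmv] -> 8 lines: idg omvgf obw wmv qey zviy hsfha kodu
Final line 7: hsfha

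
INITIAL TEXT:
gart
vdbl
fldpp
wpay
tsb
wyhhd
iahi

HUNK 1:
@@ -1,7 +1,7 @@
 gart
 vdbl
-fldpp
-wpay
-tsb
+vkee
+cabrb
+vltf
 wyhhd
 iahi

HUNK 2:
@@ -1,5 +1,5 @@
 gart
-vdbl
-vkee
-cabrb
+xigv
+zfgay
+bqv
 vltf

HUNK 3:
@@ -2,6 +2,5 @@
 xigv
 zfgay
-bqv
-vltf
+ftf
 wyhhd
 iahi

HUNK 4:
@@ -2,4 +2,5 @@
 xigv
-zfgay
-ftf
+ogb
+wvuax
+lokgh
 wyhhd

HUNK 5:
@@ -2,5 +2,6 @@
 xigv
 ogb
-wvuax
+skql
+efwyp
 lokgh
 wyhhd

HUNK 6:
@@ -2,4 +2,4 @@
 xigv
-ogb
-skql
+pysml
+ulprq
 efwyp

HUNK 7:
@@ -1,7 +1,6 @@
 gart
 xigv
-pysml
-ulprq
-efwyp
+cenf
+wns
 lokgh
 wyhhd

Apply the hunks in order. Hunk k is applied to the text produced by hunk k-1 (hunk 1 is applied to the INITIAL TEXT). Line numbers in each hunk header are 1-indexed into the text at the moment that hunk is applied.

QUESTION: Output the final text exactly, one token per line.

Hunk 1: at line 1 remove [fldpp,wpay,tsb] add [vkee,cabrb,vltf] -> 7 lines: gart vdbl vkee cabrb vltf wyhhd iahi
Hunk 2: at line 1 remove [vdbl,vkee,cabrb] add [xigv,zfgay,bqv] -> 7 lines: gart xigv zfgay bqv vltf wyhhd iahi
Hunk 3: at line 2 remove [bqv,vltf] add [ftf] -> 6 lines: gart xigv zfgay ftf wyhhd iahi
Hunk 4: at line 2 remove [zfgay,ftf] add [ogb,wvuax,lokgh] -> 7 lines: gart xigv ogb wvuax lokgh wyhhd iahi
Hunk 5: at line 2 remove [wvuax] add [skql,efwyp] -> 8 lines: gart xigv ogb skql efwyp lokgh wyhhd iahi
Hunk 6: at line 2 remove [ogb,skql] add [pysml,ulprq] -> 8 lines: gart xigv pysml ulprq efwyp lokgh wyhhd iahi
Hunk 7: at line 1 remove [pysml,ulprq,efwyp] add [cenf,wns] -> 7 lines: gart xigv cenf wns lokgh wyhhd iahi

Answer: gart
xigv
cenf
wns
lokgh
wyhhd
iahi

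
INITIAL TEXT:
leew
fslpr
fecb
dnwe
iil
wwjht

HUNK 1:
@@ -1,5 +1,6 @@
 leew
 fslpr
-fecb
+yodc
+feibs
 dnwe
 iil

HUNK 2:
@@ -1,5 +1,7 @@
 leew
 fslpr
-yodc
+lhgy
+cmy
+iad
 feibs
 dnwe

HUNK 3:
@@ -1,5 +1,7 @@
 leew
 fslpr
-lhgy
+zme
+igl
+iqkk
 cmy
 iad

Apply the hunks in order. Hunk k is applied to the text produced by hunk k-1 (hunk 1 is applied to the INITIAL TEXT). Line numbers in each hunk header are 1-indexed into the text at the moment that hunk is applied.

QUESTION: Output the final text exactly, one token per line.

Hunk 1: at line 1 remove [fecb] add [yodc,feibs] -> 7 lines: leew fslpr yodc feibs dnwe iil wwjht
Hunk 2: at line 1 remove [yodc] add [lhgy,cmy,iad] -> 9 lines: leew fslpr lhgy cmy iad feibs dnwe iil wwjht
Hunk 3: at line 1 remove [lhgy] add [zme,igl,iqkk] -> 11 lines: leew fslpr zme igl iqkk cmy iad feibs dnwe iil wwjht

Answer: leew
fslpr
zme
igl
iqkk
cmy
iad
feibs
dnwe
iil
wwjht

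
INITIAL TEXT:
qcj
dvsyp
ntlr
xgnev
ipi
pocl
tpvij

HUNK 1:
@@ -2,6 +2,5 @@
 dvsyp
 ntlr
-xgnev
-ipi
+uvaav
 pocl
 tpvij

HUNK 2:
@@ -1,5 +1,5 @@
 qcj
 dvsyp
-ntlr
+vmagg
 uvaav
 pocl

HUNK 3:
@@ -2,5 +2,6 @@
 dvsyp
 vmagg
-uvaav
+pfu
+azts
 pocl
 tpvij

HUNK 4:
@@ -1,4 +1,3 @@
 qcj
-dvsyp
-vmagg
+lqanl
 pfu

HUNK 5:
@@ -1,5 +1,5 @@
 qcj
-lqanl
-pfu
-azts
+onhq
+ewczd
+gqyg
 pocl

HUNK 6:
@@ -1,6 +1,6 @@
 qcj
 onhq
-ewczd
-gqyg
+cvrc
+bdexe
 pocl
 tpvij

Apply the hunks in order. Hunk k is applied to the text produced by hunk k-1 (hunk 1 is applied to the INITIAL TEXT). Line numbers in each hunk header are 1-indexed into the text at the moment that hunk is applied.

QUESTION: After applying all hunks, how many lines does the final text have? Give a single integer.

Hunk 1: at line 2 remove [xgnev,ipi] add [uvaav] -> 6 lines: qcj dvsyp ntlr uvaav pocl tpvij
Hunk 2: at line 1 remove [ntlr] add [vmagg] -> 6 lines: qcj dvsyp vmagg uvaav pocl tpvij
Hunk 3: at line 2 remove [uvaav] add [pfu,azts] -> 7 lines: qcj dvsyp vmagg pfu azts pocl tpvij
Hunk 4: at line 1 remove [dvsyp,vmagg] add [lqanl] -> 6 lines: qcj lqanl pfu azts pocl tpvij
Hunk 5: at line 1 remove [lqanl,pfu,azts] add [onhq,ewczd,gqyg] -> 6 lines: qcj onhq ewczd gqyg pocl tpvij
Hunk 6: at line 1 remove [ewczd,gqyg] add [cvrc,bdexe] -> 6 lines: qcj onhq cvrc bdexe pocl tpvij
Final line count: 6

Answer: 6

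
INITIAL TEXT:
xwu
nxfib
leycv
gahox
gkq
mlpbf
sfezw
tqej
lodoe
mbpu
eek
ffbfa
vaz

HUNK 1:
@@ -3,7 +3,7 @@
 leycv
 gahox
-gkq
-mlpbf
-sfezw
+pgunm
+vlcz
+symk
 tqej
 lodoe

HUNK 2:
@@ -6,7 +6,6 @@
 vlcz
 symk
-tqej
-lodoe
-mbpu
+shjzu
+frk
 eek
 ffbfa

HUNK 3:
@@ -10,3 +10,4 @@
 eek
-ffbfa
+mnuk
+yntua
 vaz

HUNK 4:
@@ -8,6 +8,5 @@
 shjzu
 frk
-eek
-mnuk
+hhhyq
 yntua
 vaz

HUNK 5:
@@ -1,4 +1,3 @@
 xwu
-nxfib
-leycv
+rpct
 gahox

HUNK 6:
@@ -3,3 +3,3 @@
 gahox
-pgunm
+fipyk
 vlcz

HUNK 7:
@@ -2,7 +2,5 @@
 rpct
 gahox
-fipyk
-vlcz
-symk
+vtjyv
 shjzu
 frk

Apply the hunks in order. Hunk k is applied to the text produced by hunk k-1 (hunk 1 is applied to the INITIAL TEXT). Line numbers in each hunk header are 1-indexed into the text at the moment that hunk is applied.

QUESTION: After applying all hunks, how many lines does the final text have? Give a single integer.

Hunk 1: at line 3 remove [gkq,mlpbf,sfezw] add [pgunm,vlcz,symk] -> 13 lines: xwu nxfib leycv gahox pgunm vlcz symk tqej lodoe mbpu eek ffbfa vaz
Hunk 2: at line 6 remove [tqej,lodoe,mbpu] add [shjzu,frk] -> 12 lines: xwu nxfib leycv gahox pgunm vlcz symk shjzu frk eek ffbfa vaz
Hunk 3: at line 10 remove [ffbfa] add [mnuk,yntua] -> 13 lines: xwu nxfib leycv gahox pgunm vlcz symk shjzu frk eek mnuk yntua vaz
Hunk 4: at line 8 remove [eek,mnuk] add [hhhyq] -> 12 lines: xwu nxfib leycv gahox pgunm vlcz symk shjzu frk hhhyq yntua vaz
Hunk 5: at line 1 remove [nxfib,leycv] add [rpct] -> 11 lines: xwu rpct gahox pgunm vlcz symk shjzu frk hhhyq yntua vaz
Hunk 6: at line 3 remove [pgunm] add [fipyk] -> 11 lines: xwu rpct gahox fipyk vlcz symk shjzu frk hhhyq yntua vaz
Hunk 7: at line 2 remove [fipyk,vlcz,symk] add [vtjyv] -> 9 lines: xwu rpct gahox vtjyv shjzu frk hhhyq yntua vaz
Final line count: 9

Answer: 9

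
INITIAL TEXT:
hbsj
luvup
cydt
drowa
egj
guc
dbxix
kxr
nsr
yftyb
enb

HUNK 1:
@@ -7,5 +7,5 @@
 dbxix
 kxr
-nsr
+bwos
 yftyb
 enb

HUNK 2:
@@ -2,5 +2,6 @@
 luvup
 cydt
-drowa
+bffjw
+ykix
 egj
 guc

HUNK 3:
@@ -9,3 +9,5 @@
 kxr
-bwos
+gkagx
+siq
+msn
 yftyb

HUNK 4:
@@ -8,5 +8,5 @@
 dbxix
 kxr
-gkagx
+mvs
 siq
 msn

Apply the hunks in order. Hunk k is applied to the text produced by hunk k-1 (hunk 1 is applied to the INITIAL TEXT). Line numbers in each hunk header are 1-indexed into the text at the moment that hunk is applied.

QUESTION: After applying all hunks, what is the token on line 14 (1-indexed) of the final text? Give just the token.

Answer: enb

Derivation:
Hunk 1: at line 7 remove [nsr] add [bwos] -> 11 lines: hbsj luvup cydt drowa egj guc dbxix kxr bwos yftyb enb
Hunk 2: at line 2 remove [drowa] add [bffjw,ykix] -> 12 lines: hbsj luvup cydt bffjw ykix egj guc dbxix kxr bwos yftyb enb
Hunk 3: at line 9 remove [bwos] add [gkagx,siq,msn] -> 14 lines: hbsj luvup cydt bffjw ykix egj guc dbxix kxr gkagx siq msn yftyb enb
Hunk 4: at line 8 remove [gkagx] add [mvs] -> 14 lines: hbsj luvup cydt bffjw ykix egj guc dbxix kxr mvs siq msn yftyb enb
Final line 14: enb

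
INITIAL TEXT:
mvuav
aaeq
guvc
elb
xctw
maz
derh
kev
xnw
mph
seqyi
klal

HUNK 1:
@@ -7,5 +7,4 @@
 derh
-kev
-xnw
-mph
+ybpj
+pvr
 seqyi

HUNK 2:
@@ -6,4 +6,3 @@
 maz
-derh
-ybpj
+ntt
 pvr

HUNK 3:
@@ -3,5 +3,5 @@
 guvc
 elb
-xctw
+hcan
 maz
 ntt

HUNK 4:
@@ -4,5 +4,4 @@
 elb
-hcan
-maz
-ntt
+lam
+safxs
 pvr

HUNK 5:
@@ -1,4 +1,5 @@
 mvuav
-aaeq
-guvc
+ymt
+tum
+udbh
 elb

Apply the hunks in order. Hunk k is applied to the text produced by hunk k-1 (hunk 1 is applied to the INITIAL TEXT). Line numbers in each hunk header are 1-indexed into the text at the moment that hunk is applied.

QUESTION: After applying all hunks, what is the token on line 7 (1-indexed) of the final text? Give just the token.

Hunk 1: at line 7 remove [kev,xnw,mph] add [ybpj,pvr] -> 11 lines: mvuav aaeq guvc elb xctw maz derh ybpj pvr seqyi klal
Hunk 2: at line 6 remove [derh,ybpj] add [ntt] -> 10 lines: mvuav aaeq guvc elb xctw maz ntt pvr seqyi klal
Hunk 3: at line 3 remove [xctw] add [hcan] -> 10 lines: mvuav aaeq guvc elb hcan maz ntt pvr seqyi klal
Hunk 4: at line 4 remove [hcan,maz,ntt] add [lam,safxs] -> 9 lines: mvuav aaeq guvc elb lam safxs pvr seqyi klal
Hunk 5: at line 1 remove [aaeq,guvc] add [ymt,tum,udbh] -> 10 lines: mvuav ymt tum udbh elb lam safxs pvr seqyi klal
Final line 7: safxs

Answer: safxs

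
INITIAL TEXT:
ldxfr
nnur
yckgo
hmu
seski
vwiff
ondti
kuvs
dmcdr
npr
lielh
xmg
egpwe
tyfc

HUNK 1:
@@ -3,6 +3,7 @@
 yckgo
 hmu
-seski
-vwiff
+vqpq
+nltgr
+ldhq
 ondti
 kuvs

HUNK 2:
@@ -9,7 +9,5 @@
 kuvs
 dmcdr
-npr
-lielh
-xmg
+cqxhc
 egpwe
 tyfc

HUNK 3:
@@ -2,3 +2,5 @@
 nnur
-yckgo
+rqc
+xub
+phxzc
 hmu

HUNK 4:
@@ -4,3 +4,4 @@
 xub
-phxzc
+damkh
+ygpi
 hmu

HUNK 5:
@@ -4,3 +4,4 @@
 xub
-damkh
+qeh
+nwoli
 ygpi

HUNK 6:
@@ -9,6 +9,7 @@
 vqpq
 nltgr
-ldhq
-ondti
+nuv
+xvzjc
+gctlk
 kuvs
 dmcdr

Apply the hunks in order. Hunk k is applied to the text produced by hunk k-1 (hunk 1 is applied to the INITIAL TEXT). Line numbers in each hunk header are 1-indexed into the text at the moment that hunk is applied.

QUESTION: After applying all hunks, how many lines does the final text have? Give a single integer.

Answer: 18

Derivation:
Hunk 1: at line 3 remove [seski,vwiff] add [vqpq,nltgr,ldhq] -> 15 lines: ldxfr nnur yckgo hmu vqpq nltgr ldhq ondti kuvs dmcdr npr lielh xmg egpwe tyfc
Hunk 2: at line 9 remove [npr,lielh,xmg] add [cqxhc] -> 13 lines: ldxfr nnur yckgo hmu vqpq nltgr ldhq ondti kuvs dmcdr cqxhc egpwe tyfc
Hunk 3: at line 2 remove [yckgo] add [rqc,xub,phxzc] -> 15 lines: ldxfr nnur rqc xub phxzc hmu vqpq nltgr ldhq ondti kuvs dmcdr cqxhc egpwe tyfc
Hunk 4: at line 4 remove [phxzc] add [damkh,ygpi] -> 16 lines: ldxfr nnur rqc xub damkh ygpi hmu vqpq nltgr ldhq ondti kuvs dmcdr cqxhc egpwe tyfc
Hunk 5: at line 4 remove [damkh] add [qeh,nwoli] -> 17 lines: ldxfr nnur rqc xub qeh nwoli ygpi hmu vqpq nltgr ldhq ondti kuvs dmcdr cqxhc egpwe tyfc
Hunk 6: at line 9 remove [ldhq,ondti] add [nuv,xvzjc,gctlk] -> 18 lines: ldxfr nnur rqc xub qeh nwoli ygpi hmu vqpq nltgr nuv xvzjc gctlk kuvs dmcdr cqxhc egpwe tyfc
Final line count: 18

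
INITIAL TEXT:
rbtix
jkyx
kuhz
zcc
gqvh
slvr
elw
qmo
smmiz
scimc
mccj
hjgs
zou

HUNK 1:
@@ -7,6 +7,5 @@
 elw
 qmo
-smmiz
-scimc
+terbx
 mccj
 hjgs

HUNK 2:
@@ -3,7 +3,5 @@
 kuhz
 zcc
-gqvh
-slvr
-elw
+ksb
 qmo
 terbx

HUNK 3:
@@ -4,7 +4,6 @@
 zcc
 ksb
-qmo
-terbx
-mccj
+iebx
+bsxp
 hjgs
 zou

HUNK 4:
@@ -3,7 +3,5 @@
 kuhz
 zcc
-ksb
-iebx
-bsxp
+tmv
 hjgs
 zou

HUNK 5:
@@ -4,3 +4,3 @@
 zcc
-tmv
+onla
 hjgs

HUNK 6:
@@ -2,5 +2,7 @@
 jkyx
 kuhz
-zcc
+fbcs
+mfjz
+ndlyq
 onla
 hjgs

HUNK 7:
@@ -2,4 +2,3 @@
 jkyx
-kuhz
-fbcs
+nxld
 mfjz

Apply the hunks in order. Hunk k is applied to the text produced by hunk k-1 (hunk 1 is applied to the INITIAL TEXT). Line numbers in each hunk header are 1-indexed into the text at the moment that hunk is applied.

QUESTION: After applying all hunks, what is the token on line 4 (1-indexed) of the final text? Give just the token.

Hunk 1: at line 7 remove [smmiz,scimc] add [terbx] -> 12 lines: rbtix jkyx kuhz zcc gqvh slvr elw qmo terbx mccj hjgs zou
Hunk 2: at line 3 remove [gqvh,slvr,elw] add [ksb] -> 10 lines: rbtix jkyx kuhz zcc ksb qmo terbx mccj hjgs zou
Hunk 3: at line 4 remove [qmo,terbx,mccj] add [iebx,bsxp] -> 9 lines: rbtix jkyx kuhz zcc ksb iebx bsxp hjgs zou
Hunk 4: at line 3 remove [ksb,iebx,bsxp] add [tmv] -> 7 lines: rbtix jkyx kuhz zcc tmv hjgs zou
Hunk 5: at line 4 remove [tmv] add [onla] -> 7 lines: rbtix jkyx kuhz zcc onla hjgs zou
Hunk 6: at line 2 remove [zcc] add [fbcs,mfjz,ndlyq] -> 9 lines: rbtix jkyx kuhz fbcs mfjz ndlyq onla hjgs zou
Hunk 7: at line 2 remove [kuhz,fbcs] add [nxld] -> 8 lines: rbtix jkyx nxld mfjz ndlyq onla hjgs zou
Final line 4: mfjz

Answer: mfjz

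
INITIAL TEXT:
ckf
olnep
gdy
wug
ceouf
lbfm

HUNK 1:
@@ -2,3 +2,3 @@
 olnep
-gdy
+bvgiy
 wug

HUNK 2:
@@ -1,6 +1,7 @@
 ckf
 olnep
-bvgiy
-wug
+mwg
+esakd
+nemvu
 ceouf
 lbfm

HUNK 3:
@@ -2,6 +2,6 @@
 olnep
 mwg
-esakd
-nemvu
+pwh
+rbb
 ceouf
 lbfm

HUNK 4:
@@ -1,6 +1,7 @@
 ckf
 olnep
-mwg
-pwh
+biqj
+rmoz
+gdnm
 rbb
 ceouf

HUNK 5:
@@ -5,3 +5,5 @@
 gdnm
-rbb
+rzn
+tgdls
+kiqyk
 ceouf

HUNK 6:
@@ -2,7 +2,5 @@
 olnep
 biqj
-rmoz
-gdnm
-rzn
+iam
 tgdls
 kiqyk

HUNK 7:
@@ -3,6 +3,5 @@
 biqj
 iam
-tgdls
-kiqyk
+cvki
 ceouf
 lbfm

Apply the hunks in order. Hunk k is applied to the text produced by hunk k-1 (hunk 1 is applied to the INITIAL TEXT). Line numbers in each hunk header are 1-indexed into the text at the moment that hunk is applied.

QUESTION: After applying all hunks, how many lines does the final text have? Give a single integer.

Answer: 7

Derivation:
Hunk 1: at line 2 remove [gdy] add [bvgiy] -> 6 lines: ckf olnep bvgiy wug ceouf lbfm
Hunk 2: at line 1 remove [bvgiy,wug] add [mwg,esakd,nemvu] -> 7 lines: ckf olnep mwg esakd nemvu ceouf lbfm
Hunk 3: at line 2 remove [esakd,nemvu] add [pwh,rbb] -> 7 lines: ckf olnep mwg pwh rbb ceouf lbfm
Hunk 4: at line 1 remove [mwg,pwh] add [biqj,rmoz,gdnm] -> 8 lines: ckf olnep biqj rmoz gdnm rbb ceouf lbfm
Hunk 5: at line 5 remove [rbb] add [rzn,tgdls,kiqyk] -> 10 lines: ckf olnep biqj rmoz gdnm rzn tgdls kiqyk ceouf lbfm
Hunk 6: at line 2 remove [rmoz,gdnm,rzn] add [iam] -> 8 lines: ckf olnep biqj iam tgdls kiqyk ceouf lbfm
Hunk 7: at line 3 remove [tgdls,kiqyk] add [cvki] -> 7 lines: ckf olnep biqj iam cvki ceouf lbfm
Final line count: 7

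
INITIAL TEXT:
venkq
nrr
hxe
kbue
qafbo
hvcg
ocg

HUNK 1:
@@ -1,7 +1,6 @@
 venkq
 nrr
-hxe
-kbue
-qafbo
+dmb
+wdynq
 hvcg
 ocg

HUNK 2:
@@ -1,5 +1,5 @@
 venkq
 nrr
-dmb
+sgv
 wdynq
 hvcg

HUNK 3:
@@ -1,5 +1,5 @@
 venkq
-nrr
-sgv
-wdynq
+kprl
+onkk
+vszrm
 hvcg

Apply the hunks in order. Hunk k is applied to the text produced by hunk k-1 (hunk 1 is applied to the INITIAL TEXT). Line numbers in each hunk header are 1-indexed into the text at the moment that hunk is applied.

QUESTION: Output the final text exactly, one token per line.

Answer: venkq
kprl
onkk
vszrm
hvcg
ocg

Derivation:
Hunk 1: at line 1 remove [hxe,kbue,qafbo] add [dmb,wdynq] -> 6 lines: venkq nrr dmb wdynq hvcg ocg
Hunk 2: at line 1 remove [dmb] add [sgv] -> 6 lines: venkq nrr sgv wdynq hvcg ocg
Hunk 3: at line 1 remove [nrr,sgv,wdynq] add [kprl,onkk,vszrm] -> 6 lines: venkq kprl onkk vszrm hvcg ocg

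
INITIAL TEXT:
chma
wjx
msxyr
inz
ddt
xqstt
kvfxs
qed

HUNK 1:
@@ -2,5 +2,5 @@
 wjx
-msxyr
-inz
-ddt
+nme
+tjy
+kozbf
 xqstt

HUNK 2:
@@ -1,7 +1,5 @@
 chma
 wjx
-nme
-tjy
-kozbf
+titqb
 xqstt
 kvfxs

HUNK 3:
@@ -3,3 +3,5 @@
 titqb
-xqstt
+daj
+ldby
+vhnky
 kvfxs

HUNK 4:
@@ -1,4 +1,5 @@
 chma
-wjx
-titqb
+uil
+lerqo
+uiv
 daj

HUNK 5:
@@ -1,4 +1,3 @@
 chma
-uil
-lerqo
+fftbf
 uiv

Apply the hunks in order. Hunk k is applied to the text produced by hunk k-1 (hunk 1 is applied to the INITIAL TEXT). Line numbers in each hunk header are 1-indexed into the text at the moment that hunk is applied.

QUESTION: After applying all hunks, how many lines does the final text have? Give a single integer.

Answer: 8

Derivation:
Hunk 1: at line 2 remove [msxyr,inz,ddt] add [nme,tjy,kozbf] -> 8 lines: chma wjx nme tjy kozbf xqstt kvfxs qed
Hunk 2: at line 1 remove [nme,tjy,kozbf] add [titqb] -> 6 lines: chma wjx titqb xqstt kvfxs qed
Hunk 3: at line 3 remove [xqstt] add [daj,ldby,vhnky] -> 8 lines: chma wjx titqb daj ldby vhnky kvfxs qed
Hunk 4: at line 1 remove [wjx,titqb] add [uil,lerqo,uiv] -> 9 lines: chma uil lerqo uiv daj ldby vhnky kvfxs qed
Hunk 5: at line 1 remove [uil,lerqo] add [fftbf] -> 8 lines: chma fftbf uiv daj ldby vhnky kvfxs qed
Final line count: 8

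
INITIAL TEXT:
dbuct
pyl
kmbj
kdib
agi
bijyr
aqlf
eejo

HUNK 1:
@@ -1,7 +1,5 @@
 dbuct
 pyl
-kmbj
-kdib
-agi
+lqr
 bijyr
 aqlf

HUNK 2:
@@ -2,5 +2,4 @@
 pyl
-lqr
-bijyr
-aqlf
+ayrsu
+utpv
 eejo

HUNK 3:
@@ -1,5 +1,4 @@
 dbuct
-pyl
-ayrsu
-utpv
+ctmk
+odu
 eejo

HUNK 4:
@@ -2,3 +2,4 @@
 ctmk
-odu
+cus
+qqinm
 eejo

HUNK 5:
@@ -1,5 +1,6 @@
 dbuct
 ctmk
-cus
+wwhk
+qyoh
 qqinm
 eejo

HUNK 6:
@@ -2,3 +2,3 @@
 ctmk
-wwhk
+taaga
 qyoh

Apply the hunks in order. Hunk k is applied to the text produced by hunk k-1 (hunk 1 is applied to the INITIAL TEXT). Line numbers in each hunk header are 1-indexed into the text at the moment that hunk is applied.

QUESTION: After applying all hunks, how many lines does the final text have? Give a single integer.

Answer: 6

Derivation:
Hunk 1: at line 1 remove [kmbj,kdib,agi] add [lqr] -> 6 lines: dbuct pyl lqr bijyr aqlf eejo
Hunk 2: at line 2 remove [lqr,bijyr,aqlf] add [ayrsu,utpv] -> 5 lines: dbuct pyl ayrsu utpv eejo
Hunk 3: at line 1 remove [pyl,ayrsu,utpv] add [ctmk,odu] -> 4 lines: dbuct ctmk odu eejo
Hunk 4: at line 2 remove [odu] add [cus,qqinm] -> 5 lines: dbuct ctmk cus qqinm eejo
Hunk 5: at line 1 remove [cus] add [wwhk,qyoh] -> 6 lines: dbuct ctmk wwhk qyoh qqinm eejo
Hunk 6: at line 2 remove [wwhk] add [taaga] -> 6 lines: dbuct ctmk taaga qyoh qqinm eejo
Final line count: 6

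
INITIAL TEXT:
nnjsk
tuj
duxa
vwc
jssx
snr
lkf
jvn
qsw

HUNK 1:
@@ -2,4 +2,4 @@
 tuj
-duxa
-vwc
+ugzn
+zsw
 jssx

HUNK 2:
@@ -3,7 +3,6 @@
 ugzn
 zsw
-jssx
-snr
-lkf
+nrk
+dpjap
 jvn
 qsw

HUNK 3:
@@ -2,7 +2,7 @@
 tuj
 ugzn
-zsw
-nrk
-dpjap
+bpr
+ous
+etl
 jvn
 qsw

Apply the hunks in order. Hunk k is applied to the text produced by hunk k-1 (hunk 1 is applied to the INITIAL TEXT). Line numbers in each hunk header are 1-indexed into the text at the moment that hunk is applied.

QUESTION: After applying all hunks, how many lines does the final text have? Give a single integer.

Hunk 1: at line 2 remove [duxa,vwc] add [ugzn,zsw] -> 9 lines: nnjsk tuj ugzn zsw jssx snr lkf jvn qsw
Hunk 2: at line 3 remove [jssx,snr,lkf] add [nrk,dpjap] -> 8 lines: nnjsk tuj ugzn zsw nrk dpjap jvn qsw
Hunk 3: at line 2 remove [zsw,nrk,dpjap] add [bpr,ous,etl] -> 8 lines: nnjsk tuj ugzn bpr ous etl jvn qsw
Final line count: 8

Answer: 8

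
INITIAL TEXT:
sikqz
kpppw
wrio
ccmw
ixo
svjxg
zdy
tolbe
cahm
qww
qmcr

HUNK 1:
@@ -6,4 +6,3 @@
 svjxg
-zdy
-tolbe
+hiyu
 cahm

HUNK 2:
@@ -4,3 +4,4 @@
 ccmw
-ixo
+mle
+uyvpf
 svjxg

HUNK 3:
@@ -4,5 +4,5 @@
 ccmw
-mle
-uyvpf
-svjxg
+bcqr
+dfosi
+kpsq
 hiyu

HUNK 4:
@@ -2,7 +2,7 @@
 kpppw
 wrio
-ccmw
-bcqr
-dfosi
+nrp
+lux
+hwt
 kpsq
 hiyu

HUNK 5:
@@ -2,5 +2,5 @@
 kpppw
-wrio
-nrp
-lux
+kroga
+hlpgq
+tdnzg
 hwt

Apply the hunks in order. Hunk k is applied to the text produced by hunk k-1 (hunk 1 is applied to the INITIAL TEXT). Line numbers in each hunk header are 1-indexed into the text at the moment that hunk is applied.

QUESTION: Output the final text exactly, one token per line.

Hunk 1: at line 6 remove [zdy,tolbe] add [hiyu] -> 10 lines: sikqz kpppw wrio ccmw ixo svjxg hiyu cahm qww qmcr
Hunk 2: at line 4 remove [ixo] add [mle,uyvpf] -> 11 lines: sikqz kpppw wrio ccmw mle uyvpf svjxg hiyu cahm qww qmcr
Hunk 3: at line 4 remove [mle,uyvpf,svjxg] add [bcqr,dfosi,kpsq] -> 11 lines: sikqz kpppw wrio ccmw bcqr dfosi kpsq hiyu cahm qww qmcr
Hunk 4: at line 2 remove [ccmw,bcqr,dfosi] add [nrp,lux,hwt] -> 11 lines: sikqz kpppw wrio nrp lux hwt kpsq hiyu cahm qww qmcr
Hunk 5: at line 2 remove [wrio,nrp,lux] add [kroga,hlpgq,tdnzg] -> 11 lines: sikqz kpppw kroga hlpgq tdnzg hwt kpsq hiyu cahm qww qmcr

Answer: sikqz
kpppw
kroga
hlpgq
tdnzg
hwt
kpsq
hiyu
cahm
qww
qmcr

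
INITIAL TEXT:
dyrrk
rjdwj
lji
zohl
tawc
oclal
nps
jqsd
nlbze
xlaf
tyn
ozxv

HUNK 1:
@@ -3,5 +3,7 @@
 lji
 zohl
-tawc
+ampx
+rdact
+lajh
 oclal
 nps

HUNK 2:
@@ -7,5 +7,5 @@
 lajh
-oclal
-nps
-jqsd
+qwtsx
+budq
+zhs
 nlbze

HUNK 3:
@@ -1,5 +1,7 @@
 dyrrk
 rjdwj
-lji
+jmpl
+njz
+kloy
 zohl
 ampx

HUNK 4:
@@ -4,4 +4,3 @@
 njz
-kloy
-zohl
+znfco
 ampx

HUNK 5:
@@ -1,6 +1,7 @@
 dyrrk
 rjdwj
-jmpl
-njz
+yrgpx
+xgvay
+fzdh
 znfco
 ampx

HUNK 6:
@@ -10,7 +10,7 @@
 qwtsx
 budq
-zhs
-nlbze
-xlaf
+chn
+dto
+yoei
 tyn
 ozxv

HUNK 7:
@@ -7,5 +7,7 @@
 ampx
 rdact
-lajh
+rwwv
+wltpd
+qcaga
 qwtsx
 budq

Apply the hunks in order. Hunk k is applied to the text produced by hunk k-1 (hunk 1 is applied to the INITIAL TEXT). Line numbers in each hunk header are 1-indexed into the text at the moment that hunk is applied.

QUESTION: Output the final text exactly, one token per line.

Hunk 1: at line 3 remove [tawc] add [ampx,rdact,lajh] -> 14 lines: dyrrk rjdwj lji zohl ampx rdact lajh oclal nps jqsd nlbze xlaf tyn ozxv
Hunk 2: at line 7 remove [oclal,nps,jqsd] add [qwtsx,budq,zhs] -> 14 lines: dyrrk rjdwj lji zohl ampx rdact lajh qwtsx budq zhs nlbze xlaf tyn ozxv
Hunk 3: at line 1 remove [lji] add [jmpl,njz,kloy] -> 16 lines: dyrrk rjdwj jmpl njz kloy zohl ampx rdact lajh qwtsx budq zhs nlbze xlaf tyn ozxv
Hunk 4: at line 4 remove [kloy,zohl] add [znfco] -> 15 lines: dyrrk rjdwj jmpl njz znfco ampx rdact lajh qwtsx budq zhs nlbze xlaf tyn ozxv
Hunk 5: at line 1 remove [jmpl,njz] add [yrgpx,xgvay,fzdh] -> 16 lines: dyrrk rjdwj yrgpx xgvay fzdh znfco ampx rdact lajh qwtsx budq zhs nlbze xlaf tyn ozxv
Hunk 6: at line 10 remove [zhs,nlbze,xlaf] add [chn,dto,yoei] -> 16 lines: dyrrk rjdwj yrgpx xgvay fzdh znfco ampx rdact lajh qwtsx budq chn dto yoei tyn ozxv
Hunk 7: at line 7 remove [lajh] add [rwwv,wltpd,qcaga] -> 18 lines: dyrrk rjdwj yrgpx xgvay fzdh znfco ampx rdact rwwv wltpd qcaga qwtsx budq chn dto yoei tyn ozxv

Answer: dyrrk
rjdwj
yrgpx
xgvay
fzdh
znfco
ampx
rdact
rwwv
wltpd
qcaga
qwtsx
budq
chn
dto
yoei
tyn
ozxv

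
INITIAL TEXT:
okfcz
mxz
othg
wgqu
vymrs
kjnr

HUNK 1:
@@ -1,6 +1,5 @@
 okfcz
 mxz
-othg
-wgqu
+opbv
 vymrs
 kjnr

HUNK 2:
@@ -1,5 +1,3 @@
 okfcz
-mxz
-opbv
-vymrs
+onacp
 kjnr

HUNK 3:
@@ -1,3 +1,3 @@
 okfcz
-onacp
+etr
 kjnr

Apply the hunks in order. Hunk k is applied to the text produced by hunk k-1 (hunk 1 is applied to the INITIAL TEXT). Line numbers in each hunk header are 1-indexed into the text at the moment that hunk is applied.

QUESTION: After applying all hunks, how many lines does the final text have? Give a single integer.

Hunk 1: at line 1 remove [othg,wgqu] add [opbv] -> 5 lines: okfcz mxz opbv vymrs kjnr
Hunk 2: at line 1 remove [mxz,opbv,vymrs] add [onacp] -> 3 lines: okfcz onacp kjnr
Hunk 3: at line 1 remove [onacp] add [etr] -> 3 lines: okfcz etr kjnr
Final line count: 3

Answer: 3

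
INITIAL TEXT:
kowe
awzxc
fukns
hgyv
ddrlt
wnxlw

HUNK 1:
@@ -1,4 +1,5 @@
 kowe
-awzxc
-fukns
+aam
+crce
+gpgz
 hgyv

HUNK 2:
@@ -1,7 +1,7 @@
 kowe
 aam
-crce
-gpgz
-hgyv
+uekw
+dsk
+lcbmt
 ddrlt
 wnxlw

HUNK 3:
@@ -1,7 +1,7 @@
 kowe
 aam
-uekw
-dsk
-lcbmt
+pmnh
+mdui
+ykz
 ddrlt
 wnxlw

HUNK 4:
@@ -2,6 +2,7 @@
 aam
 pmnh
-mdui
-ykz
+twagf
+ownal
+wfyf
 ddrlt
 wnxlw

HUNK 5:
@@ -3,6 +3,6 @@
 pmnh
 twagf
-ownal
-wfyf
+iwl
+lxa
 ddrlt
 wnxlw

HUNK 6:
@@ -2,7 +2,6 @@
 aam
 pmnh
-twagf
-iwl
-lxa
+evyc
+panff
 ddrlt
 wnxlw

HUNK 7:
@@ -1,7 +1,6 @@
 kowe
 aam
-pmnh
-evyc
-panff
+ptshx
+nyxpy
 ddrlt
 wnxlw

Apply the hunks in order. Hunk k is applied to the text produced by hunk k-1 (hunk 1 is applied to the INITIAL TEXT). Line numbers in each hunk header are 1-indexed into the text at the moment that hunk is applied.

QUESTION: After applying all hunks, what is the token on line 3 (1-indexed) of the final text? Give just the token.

Hunk 1: at line 1 remove [awzxc,fukns] add [aam,crce,gpgz] -> 7 lines: kowe aam crce gpgz hgyv ddrlt wnxlw
Hunk 2: at line 1 remove [crce,gpgz,hgyv] add [uekw,dsk,lcbmt] -> 7 lines: kowe aam uekw dsk lcbmt ddrlt wnxlw
Hunk 3: at line 1 remove [uekw,dsk,lcbmt] add [pmnh,mdui,ykz] -> 7 lines: kowe aam pmnh mdui ykz ddrlt wnxlw
Hunk 4: at line 2 remove [mdui,ykz] add [twagf,ownal,wfyf] -> 8 lines: kowe aam pmnh twagf ownal wfyf ddrlt wnxlw
Hunk 5: at line 3 remove [ownal,wfyf] add [iwl,lxa] -> 8 lines: kowe aam pmnh twagf iwl lxa ddrlt wnxlw
Hunk 6: at line 2 remove [twagf,iwl,lxa] add [evyc,panff] -> 7 lines: kowe aam pmnh evyc panff ddrlt wnxlw
Hunk 7: at line 1 remove [pmnh,evyc,panff] add [ptshx,nyxpy] -> 6 lines: kowe aam ptshx nyxpy ddrlt wnxlw
Final line 3: ptshx

Answer: ptshx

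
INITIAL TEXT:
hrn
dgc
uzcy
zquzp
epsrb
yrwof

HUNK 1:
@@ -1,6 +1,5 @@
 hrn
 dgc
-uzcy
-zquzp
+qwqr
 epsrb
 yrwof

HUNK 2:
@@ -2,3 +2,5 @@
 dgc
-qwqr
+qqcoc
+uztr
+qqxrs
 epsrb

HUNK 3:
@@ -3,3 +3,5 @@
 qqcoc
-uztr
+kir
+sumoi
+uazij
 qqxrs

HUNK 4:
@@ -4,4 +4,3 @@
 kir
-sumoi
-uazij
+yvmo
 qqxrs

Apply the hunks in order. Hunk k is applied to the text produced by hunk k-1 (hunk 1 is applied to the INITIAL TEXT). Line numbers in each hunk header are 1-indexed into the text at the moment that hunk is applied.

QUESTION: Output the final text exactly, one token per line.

Hunk 1: at line 1 remove [uzcy,zquzp] add [qwqr] -> 5 lines: hrn dgc qwqr epsrb yrwof
Hunk 2: at line 2 remove [qwqr] add [qqcoc,uztr,qqxrs] -> 7 lines: hrn dgc qqcoc uztr qqxrs epsrb yrwof
Hunk 3: at line 3 remove [uztr] add [kir,sumoi,uazij] -> 9 lines: hrn dgc qqcoc kir sumoi uazij qqxrs epsrb yrwof
Hunk 4: at line 4 remove [sumoi,uazij] add [yvmo] -> 8 lines: hrn dgc qqcoc kir yvmo qqxrs epsrb yrwof

Answer: hrn
dgc
qqcoc
kir
yvmo
qqxrs
epsrb
yrwof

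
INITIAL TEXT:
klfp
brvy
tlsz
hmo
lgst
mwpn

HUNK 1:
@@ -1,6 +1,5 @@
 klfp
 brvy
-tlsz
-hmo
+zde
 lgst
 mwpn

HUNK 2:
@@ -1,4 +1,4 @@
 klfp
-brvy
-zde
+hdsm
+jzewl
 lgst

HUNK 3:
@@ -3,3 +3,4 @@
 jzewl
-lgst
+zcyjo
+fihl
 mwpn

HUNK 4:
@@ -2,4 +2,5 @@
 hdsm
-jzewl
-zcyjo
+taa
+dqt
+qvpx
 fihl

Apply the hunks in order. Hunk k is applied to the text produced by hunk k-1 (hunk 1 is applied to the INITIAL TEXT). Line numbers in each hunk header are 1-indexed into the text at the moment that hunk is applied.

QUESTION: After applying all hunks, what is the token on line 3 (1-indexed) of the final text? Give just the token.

Hunk 1: at line 1 remove [tlsz,hmo] add [zde] -> 5 lines: klfp brvy zde lgst mwpn
Hunk 2: at line 1 remove [brvy,zde] add [hdsm,jzewl] -> 5 lines: klfp hdsm jzewl lgst mwpn
Hunk 3: at line 3 remove [lgst] add [zcyjo,fihl] -> 6 lines: klfp hdsm jzewl zcyjo fihl mwpn
Hunk 4: at line 2 remove [jzewl,zcyjo] add [taa,dqt,qvpx] -> 7 lines: klfp hdsm taa dqt qvpx fihl mwpn
Final line 3: taa

Answer: taa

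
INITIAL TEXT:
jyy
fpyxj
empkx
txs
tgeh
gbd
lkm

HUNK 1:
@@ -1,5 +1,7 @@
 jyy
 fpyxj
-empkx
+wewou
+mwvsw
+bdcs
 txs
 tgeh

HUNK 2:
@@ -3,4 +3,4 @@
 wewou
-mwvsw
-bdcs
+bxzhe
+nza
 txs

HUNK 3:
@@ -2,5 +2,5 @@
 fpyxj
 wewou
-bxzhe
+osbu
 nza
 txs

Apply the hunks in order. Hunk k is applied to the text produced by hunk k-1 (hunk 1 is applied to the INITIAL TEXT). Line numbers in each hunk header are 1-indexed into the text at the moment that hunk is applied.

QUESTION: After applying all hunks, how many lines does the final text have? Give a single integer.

Answer: 9

Derivation:
Hunk 1: at line 1 remove [empkx] add [wewou,mwvsw,bdcs] -> 9 lines: jyy fpyxj wewou mwvsw bdcs txs tgeh gbd lkm
Hunk 2: at line 3 remove [mwvsw,bdcs] add [bxzhe,nza] -> 9 lines: jyy fpyxj wewou bxzhe nza txs tgeh gbd lkm
Hunk 3: at line 2 remove [bxzhe] add [osbu] -> 9 lines: jyy fpyxj wewou osbu nza txs tgeh gbd lkm
Final line count: 9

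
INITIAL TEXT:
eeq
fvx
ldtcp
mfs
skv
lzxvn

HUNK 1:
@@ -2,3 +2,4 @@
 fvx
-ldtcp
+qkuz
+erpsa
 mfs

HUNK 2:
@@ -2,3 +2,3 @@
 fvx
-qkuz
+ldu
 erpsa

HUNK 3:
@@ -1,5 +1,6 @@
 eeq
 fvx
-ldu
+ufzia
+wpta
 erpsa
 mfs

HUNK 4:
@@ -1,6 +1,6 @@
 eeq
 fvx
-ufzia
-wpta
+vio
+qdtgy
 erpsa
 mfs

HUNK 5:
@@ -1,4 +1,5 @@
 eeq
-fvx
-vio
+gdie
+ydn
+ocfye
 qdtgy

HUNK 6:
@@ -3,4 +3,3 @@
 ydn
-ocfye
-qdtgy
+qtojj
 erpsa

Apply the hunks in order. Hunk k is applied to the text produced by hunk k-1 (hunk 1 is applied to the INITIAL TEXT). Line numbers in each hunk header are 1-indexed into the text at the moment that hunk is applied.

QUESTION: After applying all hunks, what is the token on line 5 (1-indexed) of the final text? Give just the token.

Hunk 1: at line 2 remove [ldtcp] add [qkuz,erpsa] -> 7 lines: eeq fvx qkuz erpsa mfs skv lzxvn
Hunk 2: at line 2 remove [qkuz] add [ldu] -> 7 lines: eeq fvx ldu erpsa mfs skv lzxvn
Hunk 3: at line 1 remove [ldu] add [ufzia,wpta] -> 8 lines: eeq fvx ufzia wpta erpsa mfs skv lzxvn
Hunk 4: at line 1 remove [ufzia,wpta] add [vio,qdtgy] -> 8 lines: eeq fvx vio qdtgy erpsa mfs skv lzxvn
Hunk 5: at line 1 remove [fvx,vio] add [gdie,ydn,ocfye] -> 9 lines: eeq gdie ydn ocfye qdtgy erpsa mfs skv lzxvn
Hunk 6: at line 3 remove [ocfye,qdtgy] add [qtojj] -> 8 lines: eeq gdie ydn qtojj erpsa mfs skv lzxvn
Final line 5: erpsa

Answer: erpsa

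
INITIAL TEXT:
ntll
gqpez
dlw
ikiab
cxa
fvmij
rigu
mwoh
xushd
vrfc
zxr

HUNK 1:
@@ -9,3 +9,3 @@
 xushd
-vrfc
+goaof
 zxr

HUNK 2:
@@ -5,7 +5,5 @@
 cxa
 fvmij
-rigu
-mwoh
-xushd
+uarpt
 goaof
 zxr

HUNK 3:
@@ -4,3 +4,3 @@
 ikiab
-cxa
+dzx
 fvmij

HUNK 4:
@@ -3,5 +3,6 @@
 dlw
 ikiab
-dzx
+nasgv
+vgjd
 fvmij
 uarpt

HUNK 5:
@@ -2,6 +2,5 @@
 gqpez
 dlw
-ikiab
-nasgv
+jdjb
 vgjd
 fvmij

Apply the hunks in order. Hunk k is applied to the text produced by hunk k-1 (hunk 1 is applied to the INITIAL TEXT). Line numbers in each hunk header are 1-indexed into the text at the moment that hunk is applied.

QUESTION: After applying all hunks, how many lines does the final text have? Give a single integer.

Answer: 9

Derivation:
Hunk 1: at line 9 remove [vrfc] add [goaof] -> 11 lines: ntll gqpez dlw ikiab cxa fvmij rigu mwoh xushd goaof zxr
Hunk 2: at line 5 remove [rigu,mwoh,xushd] add [uarpt] -> 9 lines: ntll gqpez dlw ikiab cxa fvmij uarpt goaof zxr
Hunk 3: at line 4 remove [cxa] add [dzx] -> 9 lines: ntll gqpez dlw ikiab dzx fvmij uarpt goaof zxr
Hunk 4: at line 3 remove [dzx] add [nasgv,vgjd] -> 10 lines: ntll gqpez dlw ikiab nasgv vgjd fvmij uarpt goaof zxr
Hunk 5: at line 2 remove [ikiab,nasgv] add [jdjb] -> 9 lines: ntll gqpez dlw jdjb vgjd fvmij uarpt goaof zxr
Final line count: 9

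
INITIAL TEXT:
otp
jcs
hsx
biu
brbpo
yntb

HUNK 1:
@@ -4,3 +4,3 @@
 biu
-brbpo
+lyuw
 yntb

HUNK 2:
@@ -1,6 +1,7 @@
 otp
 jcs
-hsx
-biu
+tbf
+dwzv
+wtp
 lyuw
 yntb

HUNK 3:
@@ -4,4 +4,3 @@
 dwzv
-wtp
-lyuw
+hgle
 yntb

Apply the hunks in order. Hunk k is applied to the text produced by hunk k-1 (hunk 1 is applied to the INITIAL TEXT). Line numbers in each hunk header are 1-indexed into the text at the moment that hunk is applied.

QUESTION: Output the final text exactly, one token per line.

Hunk 1: at line 4 remove [brbpo] add [lyuw] -> 6 lines: otp jcs hsx biu lyuw yntb
Hunk 2: at line 1 remove [hsx,biu] add [tbf,dwzv,wtp] -> 7 lines: otp jcs tbf dwzv wtp lyuw yntb
Hunk 3: at line 4 remove [wtp,lyuw] add [hgle] -> 6 lines: otp jcs tbf dwzv hgle yntb

Answer: otp
jcs
tbf
dwzv
hgle
yntb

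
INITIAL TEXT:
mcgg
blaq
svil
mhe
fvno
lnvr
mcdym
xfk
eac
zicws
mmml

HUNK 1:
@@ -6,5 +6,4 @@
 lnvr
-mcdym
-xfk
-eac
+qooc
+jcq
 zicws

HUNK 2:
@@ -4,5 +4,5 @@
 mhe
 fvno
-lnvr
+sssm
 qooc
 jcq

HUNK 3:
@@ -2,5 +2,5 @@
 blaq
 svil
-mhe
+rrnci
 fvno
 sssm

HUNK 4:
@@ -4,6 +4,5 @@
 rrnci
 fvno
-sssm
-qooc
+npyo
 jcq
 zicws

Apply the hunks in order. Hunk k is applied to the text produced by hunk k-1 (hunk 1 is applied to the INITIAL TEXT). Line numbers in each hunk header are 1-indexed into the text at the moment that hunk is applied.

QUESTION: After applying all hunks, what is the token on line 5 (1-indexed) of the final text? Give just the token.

Answer: fvno

Derivation:
Hunk 1: at line 6 remove [mcdym,xfk,eac] add [qooc,jcq] -> 10 lines: mcgg blaq svil mhe fvno lnvr qooc jcq zicws mmml
Hunk 2: at line 4 remove [lnvr] add [sssm] -> 10 lines: mcgg blaq svil mhe fvno sssm qooc jcq zicws mmml
Hunk 3: at line 2 remove [mhe] add [rrnci] -> 10 lines: mcgg blaq svil rrnci fvno sssm qooc jcq zicws mmml
Hunk 4: at line 4 remove [sssm,qooc] add [npyo] -> 9 lines: mcgg blaq svil rrnci fvno npyo jcq zicws mmml
Final line 5: fvno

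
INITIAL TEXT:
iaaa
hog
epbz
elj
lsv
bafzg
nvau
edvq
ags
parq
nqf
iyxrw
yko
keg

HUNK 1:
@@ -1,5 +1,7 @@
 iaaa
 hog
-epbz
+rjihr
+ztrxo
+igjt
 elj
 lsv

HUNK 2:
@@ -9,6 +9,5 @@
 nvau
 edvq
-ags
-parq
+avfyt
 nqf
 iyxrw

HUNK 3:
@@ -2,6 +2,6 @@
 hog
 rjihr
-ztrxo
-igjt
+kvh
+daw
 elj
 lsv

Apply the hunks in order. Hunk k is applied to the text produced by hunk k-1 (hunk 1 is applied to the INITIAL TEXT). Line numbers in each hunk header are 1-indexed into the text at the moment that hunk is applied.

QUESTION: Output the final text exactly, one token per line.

Answer: iaaa
hog
rjihr
kvh
daw
elj
lsv
bafzg
nvau
edvq
avfyt
nqf
iyxrw
yko
keg

Derivation:
Hunk 1: at line 1 remove [epbz] add [rjihr,ztrxo,igjt] -> 16 lines: iaaa hog rjihr ztrxo igjt elj lsv bafzg nvau edvq ags parq nqf iyxrw yko keg
Hunk 2: at line 9 remove [ags,parq] add [avfyt] -> 15 lines: iaaa hog rjihr ztrxo igjt elj lsv bafzg nvau edvq avfyt nqf iyxrw yko keg
Hunk 3: at line 2 remove [ztrxo,igjt] add [kvh,daw] -> 15 lines: iaaa hog rjihr kvh daw elj lsv bafzg nvau edvq avfyt nqf iyxrw yko keg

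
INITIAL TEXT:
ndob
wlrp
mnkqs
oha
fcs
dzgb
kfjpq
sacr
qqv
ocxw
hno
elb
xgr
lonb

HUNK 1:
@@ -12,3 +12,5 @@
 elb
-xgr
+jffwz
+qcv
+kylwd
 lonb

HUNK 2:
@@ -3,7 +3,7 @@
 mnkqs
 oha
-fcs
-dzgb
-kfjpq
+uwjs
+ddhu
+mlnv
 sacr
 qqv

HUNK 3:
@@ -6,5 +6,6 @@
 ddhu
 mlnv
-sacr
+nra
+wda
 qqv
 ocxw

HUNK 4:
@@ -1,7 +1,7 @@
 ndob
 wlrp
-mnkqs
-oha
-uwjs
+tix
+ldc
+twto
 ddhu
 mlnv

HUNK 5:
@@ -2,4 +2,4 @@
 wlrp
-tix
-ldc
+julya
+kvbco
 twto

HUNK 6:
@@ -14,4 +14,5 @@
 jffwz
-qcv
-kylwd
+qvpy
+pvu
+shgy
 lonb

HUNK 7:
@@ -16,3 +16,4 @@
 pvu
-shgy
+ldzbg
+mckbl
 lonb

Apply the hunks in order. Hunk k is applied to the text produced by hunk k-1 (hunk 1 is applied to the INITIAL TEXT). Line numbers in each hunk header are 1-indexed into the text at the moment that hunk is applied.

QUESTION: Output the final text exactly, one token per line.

Answer: ndob
wlrp
julya
kvbco
twto
ddhu
mlnv
nra
wda
qqv
ocxw
hno
elb
jffwz
qvpy
pvu
ldzbg
mckbl
lonb

Derivation:
Hunk 1: at line 12 remove [xgr] add [jffwz,qcv,kylwd] -> 16 lines: ndob wlrp mnkqs oha fcs dzgb kfjpq sacr qqv ocxw hno elb jffwz qcv kylwd lonb
Hunk 2: at line 3 remove [fcs,dzgb,kfjpq] add [uwjs,ddhu,mlnv] -> 16 lines: ndob wlrp mnkqs oha uwjs ddhu mlnv sacr qqv ocxw hno elb jffwz qcv kylwd lonb
Hunk 3: at line 6 remove [sacr] add [nra,wda] -> 17 lines: ndob wlrp mnkqs oha uwjs ddhu mlnv nra wda qqv ocxw hno elb jffwz qcv kylwd lonb
Hunk 4: at line 1 remove [mnkqs,oha,uwjs] add [tix,ldc,twto] -> 17 lines: ndob wlrp tix ldc twto ddhu mlnv nra wda qqv ocxw hno elb jffwz qcv kylwd lonb
Hunk 5: at line 2 remove [tix,ldc] add [julya,kvbco] -> 17 lines: ndob wlrp julya kvbco twto ddhu mlnv nra wda qqv ocxw hno elb jffwz qcv kylwd lonb
Hunk 6: at line 14 remove [qcv,kylwd] add [qvpy,pvu,shgy] -> 18 lines: ndob wlrp julya kvbco twto ddhu mlnv nra wda qqv ocxw hno elb jffwz qvpy pvu shgy lonb
Hunk 7: at line 16 remove [shgy] add [ldzbg,mckbl] -> 19 lines: ndob wlrp julya kvbco twto ddhu mlnv nra wda qqv ocxw hno elb jffwz qvpy pvu ldzbg mckbl lonb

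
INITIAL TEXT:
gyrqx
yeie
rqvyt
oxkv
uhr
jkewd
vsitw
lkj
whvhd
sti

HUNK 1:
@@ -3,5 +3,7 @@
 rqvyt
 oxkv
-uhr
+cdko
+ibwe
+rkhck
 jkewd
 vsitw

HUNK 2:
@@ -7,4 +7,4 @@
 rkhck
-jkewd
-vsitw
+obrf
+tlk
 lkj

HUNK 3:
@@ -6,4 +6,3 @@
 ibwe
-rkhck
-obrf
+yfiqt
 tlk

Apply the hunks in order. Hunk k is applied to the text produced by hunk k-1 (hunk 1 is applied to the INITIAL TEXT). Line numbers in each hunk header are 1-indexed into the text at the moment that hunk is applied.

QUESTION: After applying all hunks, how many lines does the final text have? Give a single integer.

Hunk 1: at line 3 remove [uhr] add [cdko,ibwe,rkhck] -> 12 lines: gyrqx yeie rqvyt oxkv cdko ibwe rkhck jkewd vsitw lkj whvhd sti
Hunk 2: at line 7 remove [jkewd,vsitw] add [obrf,tlk] -> 12 lines: gyrqx yeie rqvyt oxkv cdko ibwe rkhck obrf tlk lkj whvhd sti
Hunk 3: at line 6 remove [rkhck,obrf] add [yfiqt] -> 11 lines: gyrqx yeie rqvyt oxkv cdko ibwe yfiqt tlk lkj whvhd sti
Final line count: 11

Answer: 11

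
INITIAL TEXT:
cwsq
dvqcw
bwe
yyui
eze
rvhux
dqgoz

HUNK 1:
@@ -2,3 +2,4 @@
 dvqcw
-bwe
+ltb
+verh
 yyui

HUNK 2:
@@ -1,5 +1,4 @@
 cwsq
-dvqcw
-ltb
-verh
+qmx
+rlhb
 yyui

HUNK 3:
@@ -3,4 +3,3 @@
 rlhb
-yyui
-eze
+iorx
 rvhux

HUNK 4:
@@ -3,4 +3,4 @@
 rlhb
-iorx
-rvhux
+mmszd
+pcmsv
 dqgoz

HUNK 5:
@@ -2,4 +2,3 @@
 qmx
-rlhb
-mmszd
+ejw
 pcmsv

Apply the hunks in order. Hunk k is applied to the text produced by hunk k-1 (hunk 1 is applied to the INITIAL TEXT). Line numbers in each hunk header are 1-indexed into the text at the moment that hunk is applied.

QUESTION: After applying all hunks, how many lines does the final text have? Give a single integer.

Hunk 1: at line 2 remove [bwe] add [ltb,verh] -> 8 lines: cwsq dvqcw ltb verh yyui eze rvhux dqgoz
Hunk 2: at line 1 remove [dvqcw,ltb,verh] add [qmx,rlhb] -> 7 lines: cwsq qmx rlhb yyui eze rvhux dqgoz
Hunk 3: at line 3 remove [yyui,eze] add [iorx] -> 6 lines: cwsq qmx rlhb iorx rvhux dqgoz
Hunk 4: at line 3 remove [iorx,rvhux] add [mmszd,pcmsv] -> 6 lines: cwsq qmx rlhb mmszd pcmsv dqgoz
Hunk 5: at line 2 remove [rlhb,mmszd] add [ejw] -> 5 lines: cwsq qmx ejw pcmsv dqgoz
Final line count: 5

Answer: 5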